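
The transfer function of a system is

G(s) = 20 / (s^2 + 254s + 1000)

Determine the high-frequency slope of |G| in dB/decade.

-40 dB/decade

Each pole contributes −20 dB/decade at high frequency; each zero contributes +20 dB/decade.
Net: 0 zero(s) − 2 pole(s) → -40 dB/decade.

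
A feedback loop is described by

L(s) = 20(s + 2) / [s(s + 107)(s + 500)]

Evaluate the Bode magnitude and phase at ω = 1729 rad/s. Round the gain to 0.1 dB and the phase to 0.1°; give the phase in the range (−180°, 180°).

-103.9 dB, -160.4°

At s = jω = j1729:
zero (s+2): 2 + j1729 → |·| = √(2²+1729²) = √2989445 ≈ 1729, ∠ = arctan(1729/2) ≈ 89.93°
pole (s+107): 107 + j1729 → |·| = √(107²+1729²) = √3000890 ≈ 1732.3, ∠ = arctan(1729/107) ≈ 86.46°
pole (s+500): 500 + j1729 → |·| = √(500²+1729²) = √3239441 ≈ 1799.8, ∠ = arctan(1729/500) ≈ 73.87°
pole at origin: |s| = 1729, ∠ = 90.00° (in denominator)
|L| = 20 · 1729 / 5.3907e+09 ≈ 6.4148e-06
Gain = 20 log₁₀(6.4148e-06) ≈ -103.86 dB
∠L = 89.93° − 250.33° = -160.40°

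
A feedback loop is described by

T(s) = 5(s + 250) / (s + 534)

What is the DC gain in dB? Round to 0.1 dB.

7.4 dB

T(0) = 5·250 / (534) ≈ 2.3408
20 log₁₀(2.3408) ≈ 7.39 dB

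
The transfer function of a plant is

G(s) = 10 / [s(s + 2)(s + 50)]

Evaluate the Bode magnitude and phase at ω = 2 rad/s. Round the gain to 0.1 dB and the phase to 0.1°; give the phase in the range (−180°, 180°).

-29.0 dB, -137.3°

At s = jω = j2:
pole (s+2): 2 + j2 → |·| = √(2²+2²) = √8 ≈ 2.8284, ∠ = arctan(2/2) ≈ 45.00°
pole (s+50): 50 + j2 → |·| = √(50²+2²) = √2504 ≈ 50.04, ∠ = arctan(2/50) ≈ 2.29°
pole at origin: |s| = 2, ∠ = 90.00° (in denominator)
|G| = 10 / 283.07 ≈ 0.035327
Gain = 20 log₁₀(0.035327) ≈ -29.04 dB
∠G = 0.00° − 137.29° = -137.29°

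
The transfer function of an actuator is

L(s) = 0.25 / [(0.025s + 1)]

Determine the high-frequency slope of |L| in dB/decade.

Each pole contributes −20 dB/decade at high frequency; each zero contributes +20 dB/decade.
Net: 0 zero(s) − 1 pole(s) → -20 dB/decade.

-20 dB/decade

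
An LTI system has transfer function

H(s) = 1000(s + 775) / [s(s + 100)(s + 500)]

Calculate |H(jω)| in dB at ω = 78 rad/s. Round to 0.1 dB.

At s = jω = j78:
zero (s+775): 775 + j78 → |·| = √(775²+78²) = √606709 ≈ 778.92, ∠ = arctan(78/775) ≈ 5.75°
pole (s+100): 100 + j78 → |·| = √(100²+78²) = √16084 ≈ 126.82, ∠ = arctan(78/100) ≈ 37.95°
pole (s+500): 500 + j78 → |·| = √(500²+78²) = √256084 ≈ 506.05, ∠ = arctan(78/500) ≈ 8.87°
pole at origin: |s| = 78, ∠ = 90.00° (in denominator)
|H| = 1000 · 778.92 / 5.0058e+06 ≈ 0.1556
Gain = 20 log₁₀(0.1556) ≈ -16.16 dB

-16.2 dB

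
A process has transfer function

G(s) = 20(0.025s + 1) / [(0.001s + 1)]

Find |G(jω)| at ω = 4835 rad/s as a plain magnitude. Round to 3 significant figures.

At ω = 4835 rad/s:
zero (1 + j4835·0.025) = 1 + j120.875 → |·| ≈ 120.88, ∠ ≈ 89.53°
pole (1 + j4835·0.001) = 1 + j4.835 → |·| ≈ 4.9373, ∠ ≈ 78.31°
|G| = 20 · 120.88 / (4.9373) ≈ 489.66

490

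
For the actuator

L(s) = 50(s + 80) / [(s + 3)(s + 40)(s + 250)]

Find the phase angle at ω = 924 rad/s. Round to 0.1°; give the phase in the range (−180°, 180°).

At s = jω = j924:
zero (s+80): 80 + j924 → |·| = √(80²+924²) = √860176 ≈ 927.46, ∠ = arctan(924/80) ≈ 85.05°
pole (s+3): 3 + j924 → |·| = √(3²+924²) = √853785 ≈ 924, ∠ = arctan(924/3) ≈ 89.81°
pole (s+40): 40 + j924 → |·| = √(40²+924²) = √855376 ≈ 924.87, ∠ = arctan(924/40) ≈ 87.52°
pole (s+250): 250 + j924 → |·| = √(250²+924²) = √916276 ≈ 957.22, ∠ = arctan(924/250) ≈ 74.86°
∠L = 85.05° − 252.19° = -167.14°

-167.1°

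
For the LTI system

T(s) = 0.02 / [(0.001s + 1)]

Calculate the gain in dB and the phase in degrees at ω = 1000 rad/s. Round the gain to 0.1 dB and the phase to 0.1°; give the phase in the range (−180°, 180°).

-37.0 dB, -45.0°

At ω = 1000 rad/s:
pole (1 + j1000·0.001) = 1 + j1 → |·| ≈ 1.4142, ∠ ≈ 45.00°
|T| = 0.02 · 1 / (1.4142) ≈ 0.014142
Gain = 20 log₁₀(0.014142) ≈ -36.99 dB
∠T = (0°) − (45.00°) = -45.00°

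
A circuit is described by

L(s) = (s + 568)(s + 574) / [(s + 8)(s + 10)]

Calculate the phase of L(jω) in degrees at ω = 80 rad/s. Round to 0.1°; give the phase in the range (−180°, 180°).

-151.2°

At s = jω = j80:
zero (s+568): 568 + j80 → |·| = √(568²+80²) = √329024 ≈ 573.61, ∠ = arctan(80/568) ≈ 8.02°
zero (s+574): 574 + j80 → |·| = √(574²+80²) = √335876 ≈ 579.55, ∠ = arctan(80/574) ≈ 7.93°
pole (s+8): 8 + j80 → |·| = √(8²+80²) = √6464 ≈ 80.399, ∠ = arctan(80/8) ≈ 84.29°
pole (s+10): 10 + j80 → |·| = √(10²+80²) = √6500 ≈ 80.623, ∠ = arctan(80/10) ≈ 82.87°
∠L = 15.95° − 167.16° = -151.21°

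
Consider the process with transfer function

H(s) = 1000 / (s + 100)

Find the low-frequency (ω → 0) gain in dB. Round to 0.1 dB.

H(0) = 1000 / 100 = 10
20 log₁₀(10) ≈ 20.00 dB

20.0 dB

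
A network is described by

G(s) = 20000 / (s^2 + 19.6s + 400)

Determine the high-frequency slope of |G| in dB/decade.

Each pole contributes −20 dB/decade at high frequency; each zero contributes +20 dB/decade.
Net: 0 zero(s) − 2 pole(s) → -40 dB/decade.

-40 dB/decade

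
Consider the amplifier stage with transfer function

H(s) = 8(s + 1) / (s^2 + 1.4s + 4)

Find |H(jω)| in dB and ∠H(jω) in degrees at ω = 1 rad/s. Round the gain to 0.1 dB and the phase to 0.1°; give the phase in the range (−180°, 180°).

10.7 dB, 20.0°

At s = jω = j1:
zero (s+1): 1 + j1 → |·| = √(1²+1²) = √2 ≈ 1.4142, ∠ = arctan(1/1) ≈ 45.00°
quadratic: (j1)² + 1.4·j1 + 4 = 3 + j1.4 → |·| ≈ 3.3106, ∠ ≈ 25.02°
|H| = 8 · 1.4142 / 3.3106 ≈ 3.4174
Gain = 20 log₁₀(3.4174) ≈ 10.67 dB
∠H = 45.00° − 25.02° = 19.98°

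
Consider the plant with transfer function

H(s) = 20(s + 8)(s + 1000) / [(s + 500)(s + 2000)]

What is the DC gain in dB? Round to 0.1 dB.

H(0) = 20·8·1000 / (500·2000) = 0.16
20 log₁₀(0.16) ≈ -15.92 dB

-15.9 dB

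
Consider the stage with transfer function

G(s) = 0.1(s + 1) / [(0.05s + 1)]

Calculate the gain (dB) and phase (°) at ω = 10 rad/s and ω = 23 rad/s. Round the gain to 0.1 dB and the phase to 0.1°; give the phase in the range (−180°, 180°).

At ω = 10 rad/s:
zero (1 + j10·1) = 1 + j10 → |·| ≈ 10.05, ∠ ≈ 84.29°
pole (1 + j10·0.05) = 1 + j0.5 → |·| ≈ 1.118, ∠ ≈ 26.57°
|G| = 0.1 · 10.05 / (1.118) ≈ 0.89893
Gain = 20 log₁₀(0.89893) ≈ -0.93 dB
∠G = (84.29°) − (26.57°) = 57.72°

At ω = 23 rad/s:
zero (1 + j23·1) = 1 + j23 → |·| ≈ 23.022, ∠ ≈ 87.51°
pole (1 + j23·0.05) = 1 + j1.15 → |·| ≈ 1.524, ∠ ≈ 48.99°
|G| = 0.1 · 23.022 / (1.524) ≈ 1.5106
Gain = 20 log₁₀(1.5106) ≈ 3.58 dB
∠G = (87.51°) − (48.99°) = 38.52°

ω = 10: -0.9 dB, 57.7°; ω = 23: 3.6 dB, 38.5°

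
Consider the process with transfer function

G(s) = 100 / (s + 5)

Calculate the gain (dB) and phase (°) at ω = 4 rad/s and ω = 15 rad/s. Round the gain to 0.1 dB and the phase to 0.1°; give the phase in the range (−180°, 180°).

ω = 4: 23.9 dB, -38.7°; ω = 15: 16.0 dB, -71.6°

Substitute s = j4:
Numerator: 100 = 100 + j0
Denominator: (j4) + 5 = 5 + j4
|N| = √(100² + 0²) ≈ 100, ∠N ≈ 0.00°
|D| = √(5² + 4²) ≈ 6.4031, ∠D ≈ 38.66°
|G| = 100 / 6.4031 ≈ 15.617
Gain = 20 log₁₀(15.617) ≈ 23.87 dB
∠G = 0.00° − 38.66° = -38.66°

Substitute s = j15:
Numerator: 100 = 100 + j0
Denominator: (j15) + 5 = 5 + j15
|N| = √(100² + 0²) ≈ 100, ∠N ≈ 0.00°
|D| = √(5² + 15²) ≈ 15.811, ∠D ≈ 71.57°
|G| = 100 / 15.811 ≈ 6.3247
Gain = 20 log₁₀(6.3247) ≈ 16.02 dB
∠G = 0.00° − 71.57° = -71.57°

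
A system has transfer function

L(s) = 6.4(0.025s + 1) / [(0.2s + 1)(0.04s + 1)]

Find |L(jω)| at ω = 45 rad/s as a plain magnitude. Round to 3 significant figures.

At ω = 45 rad/s:
zero (1 + j45·0.025) = 1 + j1.125 → |·| ≈ 1.5052, ∠ ≈ 48.37°
pole (1 + j45·0.2) = 1 + j9 → |·| ≈ 9.0554, ∠ ≈ 83.66°
pole (1 + j45·0.04) = 1 + j1.8 → |·| ≈ 2.0591, ∠ ≈ 60.95°
|L| = 6.4 · 1.5052 / (9.0554 · 2.0591) ≈ 0.51664

0.517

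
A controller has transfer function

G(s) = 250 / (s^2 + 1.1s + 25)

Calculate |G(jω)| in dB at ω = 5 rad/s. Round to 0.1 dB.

At s = jω = j5:
quadratic: (j5)² + 1.1·j5 + 25 = 0 + j5.5 → |·| ≈ 5.5, ∠ ≈ 90.00°
|G| = 250 / 5.5 ≈ 45.455
Gain = 20 log₁₀(45.455) ≈ 33.15 dB

33.2 dB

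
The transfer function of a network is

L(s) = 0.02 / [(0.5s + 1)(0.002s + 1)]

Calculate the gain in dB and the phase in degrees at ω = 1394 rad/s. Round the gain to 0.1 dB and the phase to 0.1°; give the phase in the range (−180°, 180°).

At ω = 1394 rad/s:
pole (1 + j1394·0.5) = 1 + j697 → |·| ≈ 697, ∠ ≈ 89.92°
pole (1 + j1394·0.002) = 1 + j2.788 → |·| ≈ 2.9619, ∠ ≈ 70.27°
|L| = 0.02 · 1 / (697 · 2.9619) ≈ 9.6878e-06
Gain = 20 log₁₀(9.6878e-06) ≈ -100.28 dB
∠L = (0°) − (89.92° + 70.27°) = -160.19°

-100.3 dB, -160.2°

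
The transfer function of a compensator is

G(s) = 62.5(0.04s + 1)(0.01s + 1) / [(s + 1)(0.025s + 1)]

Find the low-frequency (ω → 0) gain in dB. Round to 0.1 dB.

35.9 dB

G(0) = 62.5 · 1 / 1 = 62.5
20 log₁₀(62.5) ≈ 35.92 dB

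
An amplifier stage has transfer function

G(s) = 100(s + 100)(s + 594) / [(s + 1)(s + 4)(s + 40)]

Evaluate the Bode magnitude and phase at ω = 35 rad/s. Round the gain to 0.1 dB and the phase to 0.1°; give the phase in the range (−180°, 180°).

39.7 dB, 169.6°

At s = jω = j35:
zero (s+100): 100 + j35 → |·| = √(100²+35²) = √11225 ≈ 105.95, ∠ = arctan(35/100) ≈ 19.29°
zero (s+594): 594 + j35 → |·| = √(594²+35²) = √354061 ≈ 595.03, ∠ = arctan(35/594) ≈ 3.37°
pole (s+1): 1 + j35 → |·| = √(1²+35²) = √1226 ≈ 35.014, ∠ = arctan(35/1) ≈ 88.36°
pole (s+4): 4 + j35 → |·| = √(4²+35²) = √1241 ≈ 35.228, ∠ = arctan(35/4) ≈ 83.48°
pole (s+40): 40 + j35 → |·| = √(40²+35²) = √2825 ≈ 53.151, ∠ = arctan(35/40) ≈ 41.19°
|G| = 100 · 63043 / 65560 ≈ 96.161
Gain = 20 log₁₀(96.161) ≈ 39.66 dB
∠G = 22.66° − 213.03° = -190.37° ≡ 169.63° (principal value)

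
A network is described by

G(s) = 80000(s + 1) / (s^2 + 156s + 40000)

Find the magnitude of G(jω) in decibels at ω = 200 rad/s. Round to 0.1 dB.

54.2 dB

At s = jω = j200:
zero (s+1): 1 + j200 → |·| = √(1²+200²) = √40001 ≈ 200, ∠ = arctan(200/1) ≈ 89.71°
quadratic: (j200)² + 156·j200 + 40000 = 0 + j31200 → |·| ≈ 31200, ∠ ≈ 90.00°
|G| = 80000 · 200 / 31200 ≈ 512.82
Gain = 20 log₁₀(512.82) ≈ 54.20 dB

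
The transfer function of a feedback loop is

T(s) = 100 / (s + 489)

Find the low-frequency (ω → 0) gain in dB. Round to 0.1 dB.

T(0) = 100 / (489) ≈ 0.2045
20 log₁₀(0.2045) ≈ -13.79 dB

-13.8 dB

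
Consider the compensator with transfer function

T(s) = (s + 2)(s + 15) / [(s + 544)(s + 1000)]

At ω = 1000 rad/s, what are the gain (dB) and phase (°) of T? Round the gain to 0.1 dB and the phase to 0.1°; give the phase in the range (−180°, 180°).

At s = jω = j1000:
zero (s+2): 2 + j1000 → |·| = √(2²+1000²) = √1000004 ≈ 1000, ∠ = arctan(1000/2) ≈ 89.89°
zero (s+15): 15 + j1000 → |·| = √(15²+1000²) = √1000225 ≈ 1000.1, ∠ = arctan(1000/15) ≈ 89.14°
pole (s+544): 544 + j1000 → |·| = √(544²+1000²) = √1295936 ≈ 1138.4, ∠ = arctan(1000/544) ≈ 61.45°
pole (s+1000): 1000 + j1000 → |·| = √(1000²+1000²) = √2000000 ≈ 1414.2, ∠ = arctan(1000/1000) ≈ 45.00°
|T| = 1 · 1.0001e+06 / 1.6099e+06 ≈ 0.62122
Gain = 20 log₁₀(0.62122) ≈ -4.14 dB
∠T = 179.03° − 106.45° = 72.58°

-4.1 dB, 72.6°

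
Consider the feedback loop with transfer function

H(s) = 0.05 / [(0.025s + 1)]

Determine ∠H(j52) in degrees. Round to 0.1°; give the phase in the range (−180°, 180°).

-52.4°

At ω = 52 rad/s:
pole (1 + j52·0.025) = 1 + j1.3 → |·| ≈ 1.6401, ∠ ≈ 52.43°
∠H = (0°) − (52.43°) = -52.43°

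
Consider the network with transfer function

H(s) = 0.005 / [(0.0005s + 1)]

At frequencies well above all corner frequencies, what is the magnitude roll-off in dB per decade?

Each pole contributes −20 dB/decade at high frequency; each zero contributes +20 dB/decade.
Net: 0 zero(s) − 1 pole(s) → -20 dB/decade.

-20 dB/decade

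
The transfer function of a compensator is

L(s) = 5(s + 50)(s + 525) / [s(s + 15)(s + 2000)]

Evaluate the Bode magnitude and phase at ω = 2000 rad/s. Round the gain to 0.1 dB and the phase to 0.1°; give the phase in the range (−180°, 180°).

At s = jω = j2000:
zero (s+50): 50 + j2000 → |·| = √(50²+2000²) = √4002500 ≈ 2000.6, ∠ = arctan(2000/50) ≈ 88.57°
zero (s+525): 525 + j2000 → |·| = √(525²+2000²) = √4275625 ≈ 2067.8, ∠ = arctan(2000/525) ≈ 75.29°
pole (s+15): 15 + j2000 → |·| = √(15²+2000²) = √4000225 ≈ 2000.1, ∠ = arctan(2000/15) ≈ 89.57°
pole (s+2000): 2000 + j2000 → |·| = √(2000²+2000²) = √8000000 ≈ 2828.4, ∠ = arctan(2000/2000) ≈ 45.00°
pole at origin: |s| = 2000, ∠ = 90.00° (in denominator)
|L| = 5 · 4.1368e+06 / 1.1314e+10 ≈ 0.0018282
Gain = 20 log₁₀(0.0018282) ≈ -54.76 dB
∠L = 163.86° − 224.57° = -60.71°

-54.8 dB, -60.7°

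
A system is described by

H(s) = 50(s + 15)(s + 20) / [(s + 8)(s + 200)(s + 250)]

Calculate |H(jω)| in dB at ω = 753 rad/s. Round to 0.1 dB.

At s = jω = j753:
zero (s+15): 15 + j753 → |·| = √(15²+753²) = √567234 ≈ 753.15, ∠ = arctan(753/15) ≈ 88.86°
zero (s+20): 20 + j753 → |·| = √(20²+753²) = √567409 ≈ 753.27, ∠ = arctan(753/20) ≈ 88.48°
pole (s+8): 8 + j753 → |·| = √(8²+753²) = √567073 ≈ 753.04, ∠ = arctan(753/8) ≈ 89.39°
pole (s+200): 200 + j753 → |·| = √(200²+753²) = √607009 ≈ 779.11, ∠ = arctan(753/200) ≈ 75.13°
pole (s+250): 250 + j753 → |·| = √(250²+753²) = √629509 ≈ 793.42, ∠ = arctan(753/250) ≈ 71.63°
|H| = 50 · 5.6733e+05 / 4.655e+08 ≈ 0.060938
Gain = 20 log₁₀(0.060938) ≈ -24.30 dB

-24.3 dB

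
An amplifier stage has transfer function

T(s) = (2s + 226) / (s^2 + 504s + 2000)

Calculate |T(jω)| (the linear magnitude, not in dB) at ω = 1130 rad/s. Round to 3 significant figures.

0.00163

Substitute s = j1130:
Numerator: 2(j1130) + 226 = 226 + j2260
Denominator: (j1130)^2 + 504(j1130) + 2000 = -1274900 + j569520
|N| = √(226² + 2260²) ≈ 2271.3, ∠N ≈ 84.29°
|D| = √(1274900² + 569520²) ≈ 1.3963e+06, ∠D ≈ 155.93°
|T| = 2271.3 / 1.3963e+06 ≈ 0.0016267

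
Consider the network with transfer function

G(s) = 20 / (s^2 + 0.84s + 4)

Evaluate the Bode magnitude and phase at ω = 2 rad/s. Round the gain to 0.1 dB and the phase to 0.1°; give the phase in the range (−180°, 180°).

At s = jω = j2:
quadratic: (j2)² + 0.84·j2 + 4 = 0 + j1.68 → |·| ≈ 1.68, ∠ ≈ 90.00°
|G| = 20 / 1.68 ≈ 11.905
Gain = 20 log₁₀(11.905) ≈ 21.51 dB
∠G = 0.00° − 90.00° = -90.00°

21.5 dB, -90.0°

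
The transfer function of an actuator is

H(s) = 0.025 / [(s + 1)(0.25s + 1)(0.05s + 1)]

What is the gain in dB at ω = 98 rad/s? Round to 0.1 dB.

At ω = 98 rad/s:
pole (1 + j98·1) = 1 + j98 → |·| ≈ 98.005, ∠ ≈ 89.42°
pole (1 + j98·0.25) = 1 + j24.5 → |·| ≈ 24.52, ∠ ≈ 87.66°
pole (1 + j98·0.05) = 1 + j4.9 → |·| ≈ 5.001, ∠ ≈ 78.47°
|H| = 0.025 · 1 / (98.005 · 24.52 · 5.001) ≈ 2.0802e-06
Gain = 20 log₁₀(2.0802e-06) ≈ -113.64 dB

-113.6 dB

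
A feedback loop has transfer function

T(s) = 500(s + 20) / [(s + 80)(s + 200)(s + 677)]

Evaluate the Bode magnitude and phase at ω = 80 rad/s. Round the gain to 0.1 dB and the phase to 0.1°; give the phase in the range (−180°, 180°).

-52.1 dB, 2.4°

At s = jω = j80:
zero (s+20): 20 + j80 → |·| = √(20²+80²) = √6800 ≈ 82.462, ∠ = arctan(80/20) ≈ 75.96°
pole (s+80): 80 + j80 → |·| = √(80²+80²) = √12800 ≈ 113.14, ∠ = arctan(80/80) ≈ 45.00°
pole (s+200): 200 + j80 → |·| = √(200²+80²) = √46400 ≈ 215.41, ∠ = arctan(80/200) ≈ 21.80°
pole (s+677): 677 + j80 → |·| = √(677²+80²) = √464729 ≈ 681.71, ∠ = arctan(80/677) ≈ 6.74°
|T| = 500 · 82.462 / 1.6614e+07 ≈ 0.0024817
Gain = 20 log₁₀(0.0024817) ≈ -52.11 dB
∠T = 75.96° − 73.54° = 2.42°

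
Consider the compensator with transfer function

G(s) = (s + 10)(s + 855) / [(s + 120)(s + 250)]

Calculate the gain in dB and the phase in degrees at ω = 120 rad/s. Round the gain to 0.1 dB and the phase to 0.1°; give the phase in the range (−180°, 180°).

6.9 dB, 22.6°

At s = jω = j120:
zero (s+10): 10 + j120 → |·| = √(10²+120²) = √14500 ≈ 120.42, ∠ = arctan(120/10) ≈ 85.24°
zero (s+855): 855 + j120 → |·| = √(855²+120²) = √745425 ≈ 863.38, ∠ = arctan(120/855) ≈ 7.99°
pole (s+120): 120 + j120 → |·| = √(120²+120²) = √28800 ≈ 169.71, ∠ = arctan(120/120) ≈ 45.00°
pole (s+250): 250 + j120 → |·| = √(250²+120²) = √76900 ≈ 277.31, ∠ = arctan(120/250) ≈ 25.64°
|G| = 1 · 1.0397e+05 / 47062 ≈ 2.2092
Gain = 20 log₁₀(2.2092) ≈ 6.88 dB
∠G = 93.23° − 70.64° = 22.59°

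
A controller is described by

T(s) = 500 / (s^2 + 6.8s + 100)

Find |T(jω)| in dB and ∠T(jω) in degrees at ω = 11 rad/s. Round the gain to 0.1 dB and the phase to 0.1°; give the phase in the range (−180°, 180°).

At s = jω = j11:
quadratic: (j11)² + 6.8·j11 + 100 = -21 + j74.8 → |·| ≈ 77.692, ∠ ≈ 105.68°
|T| = 500 / 77.692 ≈ 6.4357
Gain = 20 log₁₀(6.4357) ≈ 16.17 dB
∠T = 0.00° − 105.68° = -105.68°

16.2 dB, -105.7°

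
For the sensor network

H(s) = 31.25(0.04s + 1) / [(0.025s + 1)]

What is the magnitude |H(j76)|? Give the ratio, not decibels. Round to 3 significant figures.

46.6

At ω = 76 rad/s:
zero (1 + j76·0.04) = 1 + j3.04 → |·| ≈ 3.2002, ∠ ≈ 71.79°
pole (1 + j76·0.025) = 1 + j1.9 → |·| ≈ 2.1471, ∠ ≈ 62.24°
|H| = 31.25 · 3.2002 / (2.1471) ≈ 46.577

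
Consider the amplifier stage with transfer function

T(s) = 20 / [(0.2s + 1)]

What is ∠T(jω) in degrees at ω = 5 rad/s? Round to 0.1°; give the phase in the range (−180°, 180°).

-45.0°

At ω = 5 rad/s:
pole (1 + j5·0.2) = 1 + j1 → |·| ≈ 1.4142, ∠ ≈ 45.00°
∠T = (0°) − (45.00°) = -45.00°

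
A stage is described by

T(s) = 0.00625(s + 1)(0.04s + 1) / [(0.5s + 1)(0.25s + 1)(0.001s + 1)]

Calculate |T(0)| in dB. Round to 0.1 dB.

T(0) = 0.00625 · 1 / 1 = 0.00625
20 log₁₀(0.00625) ≈ -44.08 dB

-44.1 dB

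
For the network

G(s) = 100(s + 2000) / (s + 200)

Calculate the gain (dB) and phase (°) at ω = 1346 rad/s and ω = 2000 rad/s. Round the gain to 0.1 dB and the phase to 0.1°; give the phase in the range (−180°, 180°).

ω = 1346: 45.0 dB, -47.6°; ω = 2000: 43.0 dB, -39.3°

At s = jω = j1346:
zero (s+2000): 2000 + j1346 → |·| = √(2000²+1346²) = √5811716 ≈ 2410.8, ∠ = arctan(1346/2000) ≈ 33.94°
pole (s+200): 200 + j1346 → |·| = √(200²+1346²) = √1851716 ≈ 1360.8, ∠ = arctan(1346/200) ≈ 81.55°
|G| = 100 · 2410.8 / 1360.8 ≈ 177.16
Gain = 20 log₁₀(177.16) ≈ 44.97 dB
∠G = 33.94° − 81.55° = -47.61°

At s = jω = j2000:
zero (s+2000): 2000 + j2000 → |·| = √(2000²+2000²) = √8000000 ≈ 2828.4, ∠ = arctan(2000/2000) ≈ 45.00°
pole (s+200): 200 + j2000 → |·| = √(200²+2000²) = √4040000 ≈ 2010, ∠ = arctan(2000/200) ≈ 84.29°
|G| = 100 · 2828.4 / 2010 ≈ 140.72
Gain = 20 log₁₀(140.72) ≈ 42.97 dB
∠G = 45.00° − 84.29° = -39.29°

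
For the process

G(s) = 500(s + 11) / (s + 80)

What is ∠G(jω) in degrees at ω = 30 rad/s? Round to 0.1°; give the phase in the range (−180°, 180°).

At s = jω = j30:
zero (s+11): 11 + j30 → |·| = √(11²+30²) = √1021 ≈ 31.953, ∠ = arctan(30/11) ≈ 69.86°
pole (s+80): 80 + j30 → |·| = √(80²+30²) = √7300 ≈ 85.44, ∠ = arctan(30/80) ≈ 20.56°
∠G = 69.86° − 20.56° = 49.30°

49.3°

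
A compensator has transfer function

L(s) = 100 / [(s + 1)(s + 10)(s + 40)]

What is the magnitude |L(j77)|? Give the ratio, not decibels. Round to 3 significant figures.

At s = jω = j77:
pole (s+1): 1 + j77 → |·| = √(1²+77²) = √5930 ≈ 77.006, ∠ = arctan(77/1) ≈ 89.26°
pole (s+10): 10 + j77 → |·| = √(10²+77²) = √6029 ≈ 77.647, ∠ = arctan(77/10) ≈ 82.60°
pole (s+40): 40 + j77 → |·| = √(40²+77²) = √7529 ≈ 86.77, ∠ = arctan(77/40) ≈ 62.55°
|L| = 100 / 5.1882e+05 ≈ 0.00019275

0.000193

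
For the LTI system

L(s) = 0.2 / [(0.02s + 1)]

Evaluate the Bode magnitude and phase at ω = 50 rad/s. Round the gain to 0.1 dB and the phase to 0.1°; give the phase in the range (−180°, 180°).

-17.0 dB, -45.0°

At ω = 50 rad/s:
pole (1 + j50·0.02) = 1 + j1 → |·| ≈ 1.4142, ∠ ≈ 45.00°
|L| = 0.2 · 1 / (1.4142) ≈ 0.14142
Gain = 20 log₁₀(0.14142) ≈ -16.99 dB
∠L = (0°) − (45.00°) = -45.00°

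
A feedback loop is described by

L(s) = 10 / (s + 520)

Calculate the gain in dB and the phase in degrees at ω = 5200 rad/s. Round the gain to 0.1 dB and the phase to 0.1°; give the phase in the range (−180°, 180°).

At s = jω = j5200:
pole (s+520): 520 + j5200 → |·| = √(520²+5200²) = √27310400 ≈ 5225.9, ∠ = arctan(5200/520) ≈ 84.29°
|L| = 10 / 5225.9 ≈ 0.0019135
Gain = 20 log₁₀(0.0019135) ≈ -54.36 dB
∠L = 0.00° − 84.29° = -84.29°

-54.4 dB, -84.3°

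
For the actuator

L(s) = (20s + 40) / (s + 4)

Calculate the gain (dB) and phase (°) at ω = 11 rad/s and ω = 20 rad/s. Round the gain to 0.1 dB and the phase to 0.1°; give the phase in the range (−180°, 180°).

ω = 11: 25.6 dB, 9.7°; ω = 20: 25.9 dB, 5.6°

Substitute s = j11:
Numerator: 20(j11) + 40 = 40 + j220
Denominator: (j11) + 4 = 4 + j11
|N| = √(40² + 220²) ≈ 223.61, ∠N ≈ 79.70°
|D| = √(4² + 11²) ≈ 11.705, ∠D ≈ 70.02°
|L| = 223.61 / 11.705 ≈ 19.104
Gain = 20 log₁₀(19.104) ≈ 25.62 dB
∠L = 79.70° − 70.02° = 9.68°

Substitute s = j20:
Numerator: 20(j20) + 40 = 40 + j400
Denominator: (j20) + 4 = 4 + j20
|N| = √(40² + 400²) ≈ 402, ∠N ≈ 84.29°
|D| = √(4² + 20²) ≈ 20.396, ∠D ≈ 78.69°
|L| = 402 / 20.396 ≈ 19.71
Gain = 20 log₁₀(19.71) ≈ 25.89 dB
∠L = 84.29° − 78.69° = 5.60°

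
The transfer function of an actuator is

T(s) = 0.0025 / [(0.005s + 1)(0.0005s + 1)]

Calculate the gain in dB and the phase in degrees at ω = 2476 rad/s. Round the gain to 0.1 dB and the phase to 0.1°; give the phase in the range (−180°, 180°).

-78.0 dB, -136.5°

At ω = 2476 rad/s:
pole (1 + j2476·0.005) = 1 + j12.38 → |·| ≈ 12.42, ∠ ≈ 85.38°
pole (1 + j2476·0.0005) = 1 + j1.238 → |·| ≈ 1.5914, ∠ ≈ 51.07°
|T| = 0.0025 · 1 / (12.42 · 1.5914) ≈ 0.00012649
Gain = 20 log₁₀(0.00012649) ≈ -77.96 dB
∠T = (0°) − (85.38° + 51.07°) = -136.45°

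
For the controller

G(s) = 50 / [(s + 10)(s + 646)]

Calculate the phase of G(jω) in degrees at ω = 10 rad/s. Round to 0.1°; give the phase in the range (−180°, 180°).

At s = jω = j10:
pole (s+10): 10 + j10 → |·| = √(10²+10²) = √200 ≈ 14.142, ∠ = arctan(10/10) ≈ 45.00°
pole (s+646): 646 + j10 → |·| = √(646²+10²) = √417416 ≈ 646.08, ∠ = arctan(10/646) ≈ 0.89°
∠G = 0.00° − 45.89° = -45.89°

-45.9°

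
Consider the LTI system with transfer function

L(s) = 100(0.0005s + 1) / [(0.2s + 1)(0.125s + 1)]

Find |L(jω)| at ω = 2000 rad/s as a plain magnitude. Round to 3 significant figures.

At ω = 2000 rad/s:
zero (1 + j2000·0.0005) = 1 + j1 → |·| ≈ 1.4142, ∠ ≈ 45.00°
pole (1 + j2000·0.2) = 1 + j400 → |·| ≈ 400, ∠ ≈ 89.86°
pole (1 + j2000·0.125) = 1 + j250 → |·| ≈ 250, ∠ ≈ 89.77°
|L| = 100 · 1.4142 / (400 · 250) ≈ 0.0014142

0.00141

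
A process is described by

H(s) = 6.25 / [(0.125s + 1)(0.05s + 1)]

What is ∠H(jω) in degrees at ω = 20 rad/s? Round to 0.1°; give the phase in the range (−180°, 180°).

-113.2°

At ω = 20 rad/s:
pole (1 + j20·0.125) = 1 + j2.5 → |·| ≈ 2.6926, ∠ ≈ 68.20°
pole (1 + j20·0.05) = 1 + j1 → |·| ≈ 1.4142, ∠ ≈ 45.00°
∠H = (0°) − (68.20° + 45.00°) = -113.20°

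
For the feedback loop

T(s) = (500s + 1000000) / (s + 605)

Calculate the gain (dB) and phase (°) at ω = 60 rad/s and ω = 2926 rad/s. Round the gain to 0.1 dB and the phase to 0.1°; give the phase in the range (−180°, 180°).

ω = 60: 64.3 dB, -3.9°; ω = 2926: 55.5 dB, -22.7°

Substitute s = j60:
Numerator: 500(j60) + 1000000 = 1000000 + j30000
Denominator: (j60) + 605 = 605 + j60
|N| = √(1000000² + 30000²) ≈ 1.0004e+06, ∠N ≈ 1.72°
|D| = √(605² + 60²) ≈ 607.97, ∠D ≈ 5.66°
|T| = 1.0004e+06 / 607.97 ≈ 1645.5
Gain = 20 log₁₀(1645.5) ≈ 64.33 dB
∠T = 1.72° − 5.66° = -3.94°

Substitute s = j2926:
Numerator: 500(j2926) + 1000000 = 1000000 + j1463000
Denominator: (j2926) + 605 = 605 + j2926
|N| = √(1000000² + 1463000²) ≈ 1.7721e+06, ∠N ≈ 55.65°
|D| = √(605² + 2926²) ≈ 2987.9, ∠D ≈ 78.32°
|T| = 1.7721e+06 / 2987.9 ≈ 593.09
Gain = 20 log₁₀(593.09) ≈ 55.46 dB
∠T = 55.65° − 78.32° = -22.67°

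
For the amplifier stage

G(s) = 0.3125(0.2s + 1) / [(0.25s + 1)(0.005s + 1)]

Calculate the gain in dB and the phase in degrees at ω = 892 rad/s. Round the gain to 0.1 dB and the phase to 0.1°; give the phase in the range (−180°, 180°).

At ω = 892 rad/s:
zero (1 + j892·0.2) = 1 + j178.4 → |·| ≈ 178.4, ∠ ≈ 89.68°
pole (1 + j892·0.25) = 1 + j223 → |·| ≈ 223, ∠ ≈ 89.74°
pole (1 + j892·0.005) = 1 + j4.46 → |·| ≈ 4.5707, ∠ ≈ 77.36°
|G| = 0.3125 · 178.4 / (223 · 4.5707) ≈ 0.054696
Gain = 20 log₁₀(0.054696) ≈ -25.24 dB
∠G = (89.68°) − (89.74° + 77.36°) = -77.42°

-25.2 dB, -77.4°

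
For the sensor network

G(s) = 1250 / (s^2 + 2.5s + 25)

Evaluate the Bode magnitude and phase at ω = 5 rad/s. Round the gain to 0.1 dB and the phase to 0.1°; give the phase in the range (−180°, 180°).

40.0 dB, -90.0°

At s = jω = j5:
quadratic: (j5)² + 2.5·j5 + 25 = 0 + j12.5 → |·| ≈ 12.5, ∠ ≈ 90.00°
|G| = 1250 / 12.5 ≈ 100
Gain = 20 log₁₀(100) ≈ 40.00 dB
∠G = 0.00° − 90.00° = -90.00°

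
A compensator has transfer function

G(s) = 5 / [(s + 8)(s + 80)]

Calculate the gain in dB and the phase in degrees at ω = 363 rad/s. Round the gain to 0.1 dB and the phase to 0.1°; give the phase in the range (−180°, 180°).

At s = jω = j363:
pole (s+8): 8 + j363 → |·| = √(8²+363²) = √131833 ≈ 363.09, ∠ = arctan(363/8) ≈ 88.74°
pole (s+80): 80 + j363 → |·| = √(80²+363²) = √138169 ≈ 371.71, ∠ = arctan(363/80) ≈ 77.57°
|G| = 5 / 1.3496e+05 ≈ 3.7048e-05
Gain = 20 log₁₀(3.7048e-05) ≈ -88.62 dB
∠G = 0.00° − 166.31° = -166.31°

-88.6 dB, -166.3°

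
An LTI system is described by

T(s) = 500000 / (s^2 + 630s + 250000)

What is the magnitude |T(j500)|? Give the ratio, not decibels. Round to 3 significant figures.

At s = jω = j500:
quadratic: (j500)² + 630·j500 + 250000 = 0 + j315000 → |·| ≈ 3.15e+05, ∠ ≈ 90.00°
|T| = 500000 / 3.15e+05 ≈ 1.5873

1.59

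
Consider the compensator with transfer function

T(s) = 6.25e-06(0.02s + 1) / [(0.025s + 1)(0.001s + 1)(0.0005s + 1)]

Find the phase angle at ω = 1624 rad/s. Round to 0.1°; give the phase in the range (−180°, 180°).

-97.8°

At ω = 1624 rad/s:
zero (1 + j1624·0.02) = 1 + j32.48 → |·| ≈ 32.495, ∠ ≈ 88.24°
pole (1 + j1624·0.025) = 1 + j40.6 → |·| ≈ 40.612, ∠ ≈ 88.59°
pole (1 + j1624·0.001) = 1 + j1.624 → |·| ≈ 1.9072, ∠ ≈ 58.38°
pole (1 + j1624·0.0005) = 1 + j0.812 → |·| ≈ 1.2882, ∠ ≈ 39.08°
∠T = (88.24°) − (88.59° + 58.38° + 39.08°) = -97.81°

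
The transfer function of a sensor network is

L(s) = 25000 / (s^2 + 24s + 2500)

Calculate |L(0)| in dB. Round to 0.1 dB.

20.0 dB

L(0) = 25000 / 2500 = 10
20 log₁₀(10) ≈ 20.00 dB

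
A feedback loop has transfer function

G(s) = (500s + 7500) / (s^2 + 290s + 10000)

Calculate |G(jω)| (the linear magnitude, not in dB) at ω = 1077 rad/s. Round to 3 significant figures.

0.452

Substitute s = j1077:
Numerator: 500(j1077) + 7500 = 7500 + j538500
Denominator: (j1077)^2 + 290(j1077) + 10000 = -1149929 + j312330
|N| = √(7500² + 538500²) ≈ 5.3855e+05, ∠N ≈ 89.20°
|D| = √(1149929² + 312330²) ≈ 1.1916e+06, ∠D ≈ 164.80°
|G| = 5.3855e+05 / 1.1916e+06 ≈ 0.45196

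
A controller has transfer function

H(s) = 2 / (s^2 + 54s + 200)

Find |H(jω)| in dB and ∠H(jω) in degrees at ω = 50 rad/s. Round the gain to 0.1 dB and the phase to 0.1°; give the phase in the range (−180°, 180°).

-65.0 dB, -130.4°

Substitute s = j50:
Numerator: 2 = 2 + j0
Denominator: (j50)^2 + 54(j50) + 200 = -2300 + j2700
|N| = √(2² + 0²) ≈ 2, ∠N ≈ 0.00°
|D| = √(2300² + 2700²) ≈ 3546.8, ∠D ≈ 130.43°
|H| = 2 / 3546.8 ≈ 0.00056389
Gain = 20 log₁₀(0.00056389) ≈ -64.98 dB
∠H = 0.00° − 130.43° = -130.43°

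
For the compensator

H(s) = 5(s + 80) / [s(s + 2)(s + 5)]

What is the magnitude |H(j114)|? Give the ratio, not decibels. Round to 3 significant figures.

At s = jω = j114:
zero (s+80): 80 + j114 → |·| = √(80²+114²) = √19396 ≈ 139.27, ∠ = arctan(114/80) ≈ 54.94°
pole (s+2): 2 + j114 → |·| = √(2²+114²) = √13000 ≈ 114.02, ∠ = arctan(114/2) ≈ 88.99°
pole (s+5): 5 + j114 → |·| = √(5²+114²) = √13021 ≈ 114.11, ∠ = arctan(114/5) ≈ 87.49°
pole at origin: |s| = 114, ∠ = 90.00° (in denominator)
|H| = 5 · 139.27 / 1.4832e+06 ≈ 0.00046949

0.000469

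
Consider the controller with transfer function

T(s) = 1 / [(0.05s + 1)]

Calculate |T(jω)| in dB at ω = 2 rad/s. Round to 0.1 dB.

At ω = 2 rad/s:
pole (1 + j2·0.05) = 1 + j0.1 → |·| ≈ 1.005, ∠ ≈ 5.71°
|T| = 1 · 1 / (1.005) ≈ 0.99502
Gain = 20 log₁₀(0.99502) ≈ -0.04 dB

-0.0 dB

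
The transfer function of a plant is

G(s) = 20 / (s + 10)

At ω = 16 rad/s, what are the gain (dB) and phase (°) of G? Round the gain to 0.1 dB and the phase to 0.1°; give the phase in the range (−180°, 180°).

0.5 dB, -58.0°

Substitute s = j16:
Numerator: 20 = 20 + j0
Denominator: (j16) + 10 = 10 + j16
|N| = √(20² + 0²) ≈ 20, ∠N ≈ 0.00°
|D| = √(10² + 16²) ≈ 18.868, ∠D ≈ 57.99°
|G| = 20 / 18.868 ≈ 1.06
Gain = 20 log₁₀(1.06) ≈ 0.51 dB
∠G = 0.00° − 57.99° = -57.99°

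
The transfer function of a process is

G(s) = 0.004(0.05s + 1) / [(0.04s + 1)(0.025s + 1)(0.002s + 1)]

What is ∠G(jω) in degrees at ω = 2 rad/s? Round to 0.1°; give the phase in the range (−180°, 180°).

At ω = 2 rad/s:
zero (1 + j2·0.05) = 1 + j0.1 → |·| ≈ 1.005, ∠ ≈ 5.71°
pole (1 + j2·0.04) = 1 + j0.08 → |·| ≈ 1.0032, ∠ ≈ 4.57°
pole (1 + j2·0.025) = 1 + j0.05 → |·| ≈ 1.0012, ∠ ≈ 2.86°
pole (1 + j2·0.002) = 1 + j0.004 → |·| ≈ 1, ∠ ≈ 0.23°
∠G = (5.71°) − (4.57° + 2.86° + 0.23°) = -1.95°

-2.0°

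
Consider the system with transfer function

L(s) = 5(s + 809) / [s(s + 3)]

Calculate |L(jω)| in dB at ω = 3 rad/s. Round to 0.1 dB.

50.0 dB

At s = jω = j3:
zero (s+809): 809 + j3 → |·| = √(809²+3²) = √654490 ≈ 809.01, ∠ = arctan(3/809) ≈ 0.21°
pole (s+3): 3 + j3 → |·| = √(3²+3²) = √18 ≈ 4.2426, ∠ = arctan(3/3) ≈ 45.00°
pole at origin: |s| = 3, ∠ = 90.00° (in denominator)
|L| = 5 · 809.01 / 12.728 ≈ 317.81
Gain = 20 log₁₀(317.81) ≈ 50.04 dB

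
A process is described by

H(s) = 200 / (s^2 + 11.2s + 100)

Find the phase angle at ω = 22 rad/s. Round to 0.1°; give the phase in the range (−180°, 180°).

At s = jω = j22:
quadratic: (j22)² + 11.2·j22 + 100 = -384 + j246.4 → |·| ≈ 456.26, ∠ ≈ 147.31°
∠H = 0.00° − 147.31° = -147.31°

-147.3°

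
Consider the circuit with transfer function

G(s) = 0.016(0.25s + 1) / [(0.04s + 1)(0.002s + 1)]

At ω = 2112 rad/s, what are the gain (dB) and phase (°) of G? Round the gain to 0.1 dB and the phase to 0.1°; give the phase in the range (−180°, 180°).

-32.8 dB, -76.1°

At ω = 2112 rad/s:
zero (1 + j2112·0.25) = 1 + j528 → |·| ≈ 528, ∠ ≈ 89.89°
pole (1 + j2112·0.04) = 1 + j84.48 → |·| ≈ 84.486, ∠ ≈ 89.32°
pole (1 + j2112·0.002) = 1 + j4.224 → |·| ≈ 4.3408, ∠ ≈ 76.68°
|G| = 0.016 · 528 / (84.486 · 4.3408) ≈ 0.023036
Gain = 20 log₁₀(0.023036) ≈ -32.75 dB
∠G = (89.89°) − (89.32° + 76.68°) = -76.11°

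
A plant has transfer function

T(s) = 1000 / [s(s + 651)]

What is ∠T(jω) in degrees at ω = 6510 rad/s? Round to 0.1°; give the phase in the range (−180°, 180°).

-174.3°

At s = jω = j6510:
pole (s+651): 651 + j6510 → |·| = √(651²+6510²) = √42803901 ≈ 6542.5, ∠ = arctan(6510/651) ≈ 84.29°
pole at origin: |s| = 6510, ∠ = 90.00° (in denominator)
∠T = 0.00° − 174.29° = -174.29°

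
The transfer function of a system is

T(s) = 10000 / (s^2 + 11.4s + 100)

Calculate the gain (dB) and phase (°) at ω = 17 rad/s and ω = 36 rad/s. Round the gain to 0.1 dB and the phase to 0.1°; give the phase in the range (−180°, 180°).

ω = 17: 31.4 dB, -134.3°; ω = 36: 18.0 dB, -161.1°

At s = jω = j17:
quadratic: (j17)² + 11.4·j17 + 100 = -189 + j193.8 → |·| ≈ 270.7, ∠ ≈ 134.28°
|T| = 10000 / 270.7 ≈ 36.941
Gain = 20 log₁₀(36.941) ≈ 31.35 dB
∠T = 0.00° − 134.28° = -134.28°

At s = jω = j36:
quadratic: (j36)² + 11.4·j36 + 100 = -1196 + j410.4 → |·| ≈ 1264.5, ∠ ≈ 161.06°
|T| = 10000 / 1264.5 ≈ 7.9083
Gain = 20 log₁₀(7.9083) ≈ 17.96 dB
∠T = 0.00° − 161.06° = -161.06°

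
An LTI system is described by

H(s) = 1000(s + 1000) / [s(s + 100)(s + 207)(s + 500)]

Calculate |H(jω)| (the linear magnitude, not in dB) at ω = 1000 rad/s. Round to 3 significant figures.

1.23e-06

At s = jω = j1000:
zero (s+1000): 1000 + j1000 → |·| = √(1000²+1000²) = √2000000 ≈ 1414.2, ∠ = arctan(1000/1000) ≈ 45.00°
pole (s+100): 100 + j1000 → |·| = √(100²+1000²) = √1010000 ≈ 1005, ∠ = arctan(1000/100) ≈ 84.29°
pole (s+207): 207 + j1000 → |·| = √(207²+1000²) = √1042849 ≈ 1021.2, ∠ = arctan(1000/207) ≈ 78.30°
pole (s+500): 500 + j1000 → |·| = √(500²+1000²) = √1250000 ≈ 1118, ∠ = arctan(1000/500) ≈ 63.43°
pole at origin: |s| = 1000, ∠ = 90.00° (in denominator)
|H| = 1000 · 1414.2 / 1.1474e+12 ≈ 1.2325e-06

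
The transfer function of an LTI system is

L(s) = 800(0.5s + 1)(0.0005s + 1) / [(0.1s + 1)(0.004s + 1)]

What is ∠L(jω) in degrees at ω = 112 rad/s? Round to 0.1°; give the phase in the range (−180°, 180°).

At ω = 112 rad/s:
zero (1 + j112·0.5) = 1 + j56 → |·| ≈ 56.009, ∠ ≈ 88.98°
zero (1 + j112·0.0005) = 1 + j0.056 → |·| ≈ 1.0016, ∠ ≈ 3.21°
pole (1 + j112·0.1) = 1 + j11.2 → |·| ≈ 11.245, ∠ ≈ 84.90°
pole (1 + j112·0.004) = 1 + j0.448 → |·| ≈ 1.0958, ∠ ≈ 24.13°
∠L = (88.98° + 3.21°) − (84.90° + 24.13°) = -16.84°

-16.8°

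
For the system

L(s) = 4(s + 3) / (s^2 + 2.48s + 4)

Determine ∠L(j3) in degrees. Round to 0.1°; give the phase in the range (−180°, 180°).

-78.9°

At s = jω = j3:
zero (s+3): 3 + j3 → |·| = √(3²+3²) = √18 ≈ 4.2426, ∠ = arctan(3/3) ≈ 45.00°
quadratic: (j3)² + 2.48·j3 + 4 = -5 + j7.44 → |·| ≈ 8.964, ∠ ≈ 123.90°
∠L = 45.00° − 123.90° = -78.90°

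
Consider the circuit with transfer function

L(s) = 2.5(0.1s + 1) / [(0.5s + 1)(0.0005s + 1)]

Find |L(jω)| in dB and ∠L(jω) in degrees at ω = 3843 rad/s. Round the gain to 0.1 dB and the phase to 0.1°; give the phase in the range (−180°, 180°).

-12.7 dB, -62.6°

At ω = 3843 rad/s:
zero (1 + j3843·0.1) = 1 + j384.3 → |·| ≈ 384.3, ∠ ≈ 89.85°
pole (1 + j3843·0.5) = 1 + j1921.5 → |·| ≈ 1921.5, ∠ ≈ 89.97°
pole (1 + j3843·0.0005) = 1 + j1.9215 → |·| ≈ 2.1661, ∠ ≈ 62.51°
|L| = 2.5 · 384.3 / (1921.5 · 2.1661) ≈ 0.23083
Gain = 20 log₁₀(0.23083) ≈ -12.73 dB
∠L = (89.85°) − (89.97° + 62.51°) = -62.63°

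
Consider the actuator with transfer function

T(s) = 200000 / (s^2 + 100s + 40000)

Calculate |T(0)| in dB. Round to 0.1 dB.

T(0) = 200000 / 40000 = 5
20 log₁₀(5) ≈ 13.98 dB

14.0 dB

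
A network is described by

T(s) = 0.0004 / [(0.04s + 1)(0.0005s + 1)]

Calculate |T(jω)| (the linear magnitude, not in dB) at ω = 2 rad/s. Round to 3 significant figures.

At ω = 2 rad/s:
pole (1 + j2·0.04) = 1 + j0.08 → |·| ≈ 1.0032, ∠ ≈ 4.57°
pole (1 + j2·0.0005) = 1 + j0.001 → |·| ≈ 1, ∠ ≈ 0.06°
|T| = 0.0004 · 1 / (1.0032 · 1) ≈ 0.00039872

0.000399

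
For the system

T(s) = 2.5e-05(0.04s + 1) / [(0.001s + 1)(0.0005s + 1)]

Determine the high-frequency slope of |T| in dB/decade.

Each pole contributes −20 dB/decade at high frequency; each zero contributes +20 dB/decade.
Net: 1 zero(s) − 2 pole(s) → -20 dB/decade.

-20 dB/decade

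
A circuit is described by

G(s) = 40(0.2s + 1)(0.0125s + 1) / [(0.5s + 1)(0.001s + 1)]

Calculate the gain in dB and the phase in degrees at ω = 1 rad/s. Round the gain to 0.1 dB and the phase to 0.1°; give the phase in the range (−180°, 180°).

At ω = 1 rad/s:
zero (1 + j1·0.2) = 1 + j0.2 → |·| ≈ 1.0198, ∠ ≈ 11.31°
zero (1 + j1·0.0125) = 1 + j0.0125 → |·| ≈ 1.0001, ∠ ≈ 0.72°
pole (1 + j1·0.5) = 1 + j0.5 → |·| ≈ 1.118, ∠ ≈ 26.57°
pole (1 + j1·0.001) = 1 + j0.001 → |·| ≈ 1, ∠ ≈ 0.06°
|G| = 40 · 1.0198 · 1.0001 / (1.118 · 1) ≈ 36.49
Gain = 20 log₁₀(36.49) ≈ 31.24 dB
∠G = (11.31° + 0.72°) − (26.57° + 0.06°) = -14.60°

31.2 dB, -14.6°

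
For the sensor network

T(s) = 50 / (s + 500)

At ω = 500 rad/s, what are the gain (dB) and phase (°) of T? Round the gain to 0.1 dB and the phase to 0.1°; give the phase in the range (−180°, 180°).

Substitute s = j500:
Numerator: 50 = 50 + j0
Denominator: (j500) + 500 = 500 + j500
|N| = √(50² + 0²) ≈ 50, ∠N ≈ 0.00°
|D| = √(500² + 500²) ≈ 707.11, ∠D ≈ 45.00°
|T| = 50 / 707.11 ≈ 0.07071
Gain = 20 log₁₀(0.07071) ≈ -23.01 dB
∠T = 0.00° − 45.00° = -45.00°

-23.0 dB, -45.0°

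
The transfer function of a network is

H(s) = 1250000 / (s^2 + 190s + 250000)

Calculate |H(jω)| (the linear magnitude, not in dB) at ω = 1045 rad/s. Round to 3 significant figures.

1.44

At s = jω = j1045:
quadratic: (j1045)² + 190·j1045 + 250000 = -842025 + j198550 → |·| ≈ 8.6512e+05, ∠ ≈ 166.73°
|H| = 1250000 / 8.6512e+05 ≈ 1.4449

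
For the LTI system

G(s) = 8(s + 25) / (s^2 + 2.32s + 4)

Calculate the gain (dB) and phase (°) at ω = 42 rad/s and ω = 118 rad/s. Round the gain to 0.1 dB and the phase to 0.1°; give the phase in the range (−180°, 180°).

At s = jω = j42:
zero (s+25): 25 + j42 → |·| = √(25²+42²) = √2389 ≈ 48.877, ∠ = arctan(42/25) ≈ 59.24°
quadratic: (j42)² + 2.32·j42 + 4 = -1760 + j97.44 → |·| ≈ 1762.7, ∠ ≈ 176.83°
|G| = 8 · 48.877 / 1762.7 ≈ 0.22183
Gain = 20 log₁₀(0.22183) ≈ -13.08 dB
∠G = 59.24° − 176.83° = -117.59°

At s = jω = j118:
zero (s+25): 25 + j118 → |·| = √(25²+118²) = √14549 ≈ 120.62, ∠ = arctan(118/25) ≈ 78.04°
quadratic: (j118)² + 2.32·j118 + 4 = -13920 + j273.76 → |·| ≈ 13923, ∠ ≈ 178.87°
|G| = 8 · 120.62 / 13923 ≈ 0.069307
Gain = 20 log₁₀(0.069307) ≈ -23.18 dB
∠G = 78.04° − 178.87° = -100.83°

ω = 42: -13.1 dB, -117.6°; ω = 118: -23.2 dB, -100.8°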